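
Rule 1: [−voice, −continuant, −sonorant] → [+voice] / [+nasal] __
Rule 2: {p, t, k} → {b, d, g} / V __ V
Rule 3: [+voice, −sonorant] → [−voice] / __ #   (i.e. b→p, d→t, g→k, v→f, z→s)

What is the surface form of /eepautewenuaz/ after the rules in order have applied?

eebaudewenuas

Rule 1 (post-nasal voicing): no segment meets the environment; /eepautewenuaz/ is unchanged.
Rule 2 (intervocalic voicing): /p/ is a voiceless stop between vowels /e/ and /a/, so it voices to [b]. /t/ is a voiceless stop between vowels /u/ and /e/, so it voices to [d]. /eepautewenuaz/ → eebaudewenuaz.
Rule 3 (final devoicing): /z/ is a voiced obstruent in word-final position, so it devoices to [s]. /eebaudewenuaz/ → eebaudewenuas.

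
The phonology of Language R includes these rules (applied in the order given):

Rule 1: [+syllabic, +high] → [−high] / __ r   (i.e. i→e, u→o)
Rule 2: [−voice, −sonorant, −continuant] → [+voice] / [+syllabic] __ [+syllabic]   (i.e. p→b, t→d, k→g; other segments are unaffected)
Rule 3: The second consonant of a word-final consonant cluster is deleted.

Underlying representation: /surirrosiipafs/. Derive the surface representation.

Rule 1 (pre-rhotic lowering): /u/ is a high vowel immediately before /r/, so it lowers to [o]. /i/ is a high vowel immediately before /r/, so it lowers to [e]. /surirrosiipafs/ → sorerrosiipafs.
Rule 2 (intervocalic voicing): /p/ is a voiceless stop between vowels /i/ and /a/, so it voices to [b]. /sorerrosiipafs/ → sorerrosiibafs.
Rule 3 (final cluster simplification): /s/ is the second consonant of a word-final cluster /fs/, so it deletes. /sorerrosiibafs/ → sorerrosiibaf.

sorerrosiibaf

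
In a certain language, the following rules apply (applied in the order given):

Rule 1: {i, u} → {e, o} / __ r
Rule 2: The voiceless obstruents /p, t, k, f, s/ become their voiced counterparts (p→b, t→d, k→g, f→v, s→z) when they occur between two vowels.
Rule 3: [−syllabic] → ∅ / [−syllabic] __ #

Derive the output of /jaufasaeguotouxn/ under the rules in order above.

jauvazaeguodoux

Rule 1 (pre-rhotic lowering): no segment meets the environment; /jaufasaeguotouxn/ is unchanged.
Rule 2 (intervocalic voicing): /f/ is a voiceless obstruent between vowels /u/ and /a/, so it voices to [v]. /s/ is a voiceless obstruent between vowels /a/ and /a/, so it voices to [z]. /t/ is a voiceless obstruent between vowels /o/ and /o/, so it voices to [d]. /jaufasaeguotouxn/ → jauvazaeguodouxn.
Rule 3 (final cluster simplification): /n/ is the second consonant of a word-final cluster /xn/, so it deletes. /jauvazaeguodouxn/ → jauvazaeguodoux.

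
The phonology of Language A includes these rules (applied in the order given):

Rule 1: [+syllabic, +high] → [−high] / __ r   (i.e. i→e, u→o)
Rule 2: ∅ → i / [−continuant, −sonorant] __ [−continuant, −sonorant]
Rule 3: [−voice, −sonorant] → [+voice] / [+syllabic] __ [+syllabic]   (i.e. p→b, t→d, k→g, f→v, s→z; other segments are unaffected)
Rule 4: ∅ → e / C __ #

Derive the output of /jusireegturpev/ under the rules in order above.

juzereegidorpeve

Rule 1 (pre-rhotic lowering): /i/ is a high vowel immediately before /r/, so it lowers to [e]. /u/ is a high vowel immediately before /r/, so it lowers to [o]. /jusireegturpev/ → jusereegtorpev.
Rule 2 (stop-cluster i-epenthesis): /g/ and /t/ form a stop–stop cluster, so [i] is inserted between them. /jusereegtorpev/ → jusereegitorpev.
Rule 3 (intervocalic voicing): /s/ is a voiceless obstruent between vowels /u/ and /e/, so it voices to [z]. /t/ is a voiceless obstruent between vowels /i/ and /o/, so it voices to [d]. /jusereegitorpev/ → juzereegidorpev.
Rule 4 (final e-epenthesis): the form ends in the consonant /v/, so [e] is inserted word-finally. /juzereegidorpev/ → juzereegidorpeve.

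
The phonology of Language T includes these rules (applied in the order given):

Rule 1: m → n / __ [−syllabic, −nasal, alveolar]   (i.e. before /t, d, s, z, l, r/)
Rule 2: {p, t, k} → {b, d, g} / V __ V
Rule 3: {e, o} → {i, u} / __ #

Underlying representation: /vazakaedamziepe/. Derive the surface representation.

Rule 1 (nasal place assimilation): /m/ precedes the alveolar consonant /z/, so it assimilates in place to [n]. /vazakaedamziepe/ → vazakaedanziepe.
Rule 2 (intervocalic voicing): /k/ is a voiceless stop between vowels /a/ and /a/, so it voices to [g]. /p/ is a voiceless stop between vowels /e/ and /e/, so it voices to [b]. /vazakaedanziepe/ → vazagaedanziebe.
Rule 3 (final vowel raising): /e/ is a mid vowel in word-final position, so it raises to [i]. /vazagaedanziebe/ → vazagaedanziebi.

vazagaedanziebi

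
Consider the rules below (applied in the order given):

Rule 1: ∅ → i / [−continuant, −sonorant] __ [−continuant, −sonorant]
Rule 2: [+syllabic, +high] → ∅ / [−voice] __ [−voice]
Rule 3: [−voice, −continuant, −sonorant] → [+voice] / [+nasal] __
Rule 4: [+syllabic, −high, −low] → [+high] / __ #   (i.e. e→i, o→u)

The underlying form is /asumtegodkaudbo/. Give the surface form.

asumdegodikaudibu

Rule 1 (stop-cluster i-epenthesis): /d/ and /k/ form a stop–stop cluster, so [i] is inserted between them. /d/ and /b/ form a stop–stop cluster, so [i] is inserted between them. /asumtegodkaudbo/ → asumtegodikaudibo.
Rule 2 (high vowel syncope): no segment meets the environment; /asumtegodikaudibo/ is unchanged.
Rule 3 (post-nasal voicing): /t/ is a voiceless stop immediately after the nasal /m/, so it voices to [d]. /asumtegodikaudibo/ → asumdegodikaudibo.
Rule 4 (final vowel raising): /o/ is a mid vowel in word-final position, so it raises to [u]. /asumdegodikaudibo/ → asumdegodikaudibu.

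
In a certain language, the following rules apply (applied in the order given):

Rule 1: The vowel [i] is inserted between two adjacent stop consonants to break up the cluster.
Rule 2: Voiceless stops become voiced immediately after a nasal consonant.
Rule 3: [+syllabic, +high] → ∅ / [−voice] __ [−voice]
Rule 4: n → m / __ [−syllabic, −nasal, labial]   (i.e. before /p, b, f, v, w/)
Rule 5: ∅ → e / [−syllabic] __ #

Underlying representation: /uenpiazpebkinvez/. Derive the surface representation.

uembiazpebikimveze

Rule 1 (stop-cluster i-epenthesis): /b/ and /k/ form a stop–stop cluster, so [i] is inserted between them. /uenpiazpebkinvez/ → uenpiazpebikinvez.
Rule 2 (post-nasal voicing): /p/ is a voiceless stop immediately after the nasal /n/, so it voices to [b]. /uenpiazpebikinvez/ → uenbiazpebikinvez.
Rule 3 (high vowel syncope): no segment meets the environment; /uenbiazpebikinvez/ is unchanged.
Rule 4 (nasal place assimilation): /n/ precedes the labial consonant /b/, so it assimilates in place to [m]. /n/ precedes the labial consonant /v/, so it assimilates in place to [m]. /uenbiazpebikinvez/ → uembiazpebikimvez.
Rule 5 (final e-epenthesis): the form ends in the consonant /z/, so [e] is inserted word-finally. /uembiazpebikimvez/ → uembiazpebikimveze.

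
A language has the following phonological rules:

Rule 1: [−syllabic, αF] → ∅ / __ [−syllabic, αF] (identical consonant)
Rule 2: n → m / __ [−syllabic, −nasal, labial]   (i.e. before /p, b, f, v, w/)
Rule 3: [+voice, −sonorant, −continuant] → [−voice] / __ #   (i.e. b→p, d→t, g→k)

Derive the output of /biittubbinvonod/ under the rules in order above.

Rule 1 (degemination): /tt/ is a geminate; the first /t/ deletes. /bb/ is a geminate; the first /b/ deletes. /biittubbinvonod/ → biitubinvonod.
Rule 2 (nasal place assimilation): /n/ precedes the labial consonant /v/, so it assimilates in place to [m]. /biitubinvonod/ → biitubimvonod.
Rule 3 (final devoicing): /d/ is a voiced stop in word-final position, so it devoices to [t]. /biitubimvonod/ → biitubimvonot.

biitubimvonot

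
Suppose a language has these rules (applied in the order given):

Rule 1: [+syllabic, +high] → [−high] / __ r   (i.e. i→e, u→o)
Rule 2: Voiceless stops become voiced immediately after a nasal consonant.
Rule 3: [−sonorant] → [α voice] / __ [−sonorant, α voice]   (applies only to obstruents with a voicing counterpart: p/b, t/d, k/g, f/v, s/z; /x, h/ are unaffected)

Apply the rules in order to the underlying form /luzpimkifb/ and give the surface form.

Rule 1 (pre-rhotic lowering): no segment meets the environment; /luzpimkifb/ is unchanged.
Rule 2 (post-nasal voicing): /k/ is a voiceless stop immediately after the nasal /m/, so it voices to [g]. /luzpimkifb/ → luzpimgifb.
Rule 3 (regressive voicing assimilation): /z/ precedes the voiceless obstruent /p/, so it devoices to [s] by assimilation. /f/ precedes the voiced obstruent /b/, so it voices to [v] by assimilation. /luzpimgifb/ → luspimgivb.

luspimgivb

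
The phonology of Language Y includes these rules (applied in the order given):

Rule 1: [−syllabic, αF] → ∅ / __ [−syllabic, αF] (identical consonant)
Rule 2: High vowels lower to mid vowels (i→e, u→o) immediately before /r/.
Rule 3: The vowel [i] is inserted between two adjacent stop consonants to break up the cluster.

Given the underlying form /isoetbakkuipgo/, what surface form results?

Rule 1 (degemination): /kk/ is a geminate; the first /k/ deletes. /isoetbakkuipgo/ → isoetbakuipgo.
Rule 2 (pre-rhotic lowering): no segment meets the environment; /isoetbakuipgo/ is unchanged.
Rule 3 (stop-cluster i-epenthesis): /t/ and /b/ form a stop–stop cluster, so [i] is inserted between them. /p/ and /g/ form a stop–stop cluster, so [i] is inserted between them. /isoetbakuipgo/ → isoetibakuipigo.

isoetibakuipigo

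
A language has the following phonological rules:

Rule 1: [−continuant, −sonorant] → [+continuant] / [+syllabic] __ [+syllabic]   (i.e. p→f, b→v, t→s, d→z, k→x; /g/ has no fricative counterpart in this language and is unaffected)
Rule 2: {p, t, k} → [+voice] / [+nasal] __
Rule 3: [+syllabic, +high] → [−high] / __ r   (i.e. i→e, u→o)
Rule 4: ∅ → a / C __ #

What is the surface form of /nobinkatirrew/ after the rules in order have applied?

Rule 1 (intervocalic spirantization): /b/ is a stop between vowels /o/ and /i/, so it spirantizes to the fricative [v]. /t/ is a stop between vowels /a/ and /i/, so it spirantizes to the fricative [s]. /nobinkatirrew/ → novinkasirrew.
Rule 2 (post-nasal voicing): /k/ is a voiceless stop immediately after the nasal /n/, so it voices to [g]. /novinkasirrew/ → novingasirrew.
Rule 3 (pre-rhotic lowering): /i/ is a high vowel immediately before /r/, so it lowers to [e]. /novingasirrew/ → novingaserrew.
Rule 4 (final a-epenthesis): the form ends in the consonant /w/, so [a] is inserted word-finally. /novingaserrew/ → novingaserrewa.

novingaserrewa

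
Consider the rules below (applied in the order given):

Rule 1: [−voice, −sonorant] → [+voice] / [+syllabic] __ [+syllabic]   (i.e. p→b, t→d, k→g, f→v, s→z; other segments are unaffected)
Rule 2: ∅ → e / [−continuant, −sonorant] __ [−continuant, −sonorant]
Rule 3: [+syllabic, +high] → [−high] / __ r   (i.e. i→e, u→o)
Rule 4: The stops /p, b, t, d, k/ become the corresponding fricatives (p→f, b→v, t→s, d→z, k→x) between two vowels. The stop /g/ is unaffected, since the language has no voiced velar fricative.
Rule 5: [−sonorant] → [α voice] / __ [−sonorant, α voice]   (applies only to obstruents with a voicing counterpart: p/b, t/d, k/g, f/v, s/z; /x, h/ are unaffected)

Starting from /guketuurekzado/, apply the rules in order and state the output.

Rule 1 (intervocalic voicing): /k/ is a voiceless obstruent between vowels /u/ and /e/, so it voices to [g]. /t/ is a voiceless obstruent between vowels /e/ and /u/, so it voices to [d]. /guketuurekzado/ → gugeduurekzado.
Rule 2 (stop-cluster e-epenthesis): no segment meets the environment; /gugeduurekzado/ is unchanged.
Rule 3 (pre-rhotic lowering): /u/ is a high vowel immediately before /r/, so it lowers to [o]. /gugeduurekzado/ → gugeduorekzado.
Rule 4 (intervocalic spirantization): /d/ is a stop between vowels /e/ and /u/, so it spirantizes to the fricative [z]. /d/ is a stop between vowels /a/ and /o/, so it spirantizes to the fricative [z]. /gugeduorekzado/ → gugezuorekzazo.
Rule 5 (regressive voicing assimilation): /k/ precedes the voiced obstruent /z/, so it voices to [g] by assimilation. /gugezuorekzazo/ → gugezuoregzazo.

gugezuoregzazo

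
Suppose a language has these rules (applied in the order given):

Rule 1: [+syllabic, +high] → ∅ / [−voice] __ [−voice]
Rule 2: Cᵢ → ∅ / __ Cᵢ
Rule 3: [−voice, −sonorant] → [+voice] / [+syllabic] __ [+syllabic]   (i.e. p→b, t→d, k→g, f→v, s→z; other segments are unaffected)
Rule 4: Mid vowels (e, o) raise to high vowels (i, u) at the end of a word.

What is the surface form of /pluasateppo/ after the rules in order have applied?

Rule 1 (high vowel syncope): no segment meets the environment; /pluasateppo/ is unchanged.
Rule 2 (degemination): /pp/ is a geminate; the first /p/ deletes. /pluasateppo/ → pluasatepo.
Rule 3 (intervocalic voicing): /s/ is a voiceless obstruent between vowels /a/ and /a/, so it voices to [z]. /t/ is a voiceless obstruent between vowels /a/ and /e/, so it voices to [d]. /p/ is a voiceless obstruent between vowels /e/ and /o/, so it voices to [b]. /pluasatepo/ → pluazadebo.
Rule 4 (final vowel raising): /o/ is a mid vowel in word-final position, so it raises to [u]. /pluazadebo/ → pluazadebu.

pluazadebu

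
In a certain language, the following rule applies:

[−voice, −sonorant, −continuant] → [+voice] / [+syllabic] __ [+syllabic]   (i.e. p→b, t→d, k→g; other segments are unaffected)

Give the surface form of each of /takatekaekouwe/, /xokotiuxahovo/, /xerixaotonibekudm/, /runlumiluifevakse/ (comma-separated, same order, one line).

tagadegaegouwe, xogodiuxahovo, xerixaodonibegudm, runlumiluifevakse

/takatekaekouwe/: /k/ is a voiceless stop between vowels /a/ and /a/, so it voices to [g]. /t/ is a voiceless stop between vowels /a/ and /e/, so it voices to [d]. /k/ is a voiceless stop between vowels /e/ and /a/, so it voices to [g]. /k/ is a voiceless stop between vowels /e/ and /o/, so it voices to [g]. → [tagadegaegouwe].
/xokotiuxahovo/: /k/ is a voiceless stop between vowels /o/ and /o/, so it voices to [g]. /t/ is a voiceless stop between vowels /o/ and /i/, so it voices to [d]. → [xogodiuxahovo].
/xerixaotonibekudm/: /t/ is a voiceless stop between vowels /o/ and /o/, so it voices to [d]. /k/ is a voiceless stop between vowels /e/ and /u/, so it voices to [g]. → [xerixaodonibegudm].
/runlumiluifevakse/: the rule's environment is not met; surfaces unchanged as [runlumiluifevakse].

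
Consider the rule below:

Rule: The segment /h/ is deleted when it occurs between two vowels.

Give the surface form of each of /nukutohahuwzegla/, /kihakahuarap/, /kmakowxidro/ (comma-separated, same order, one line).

nukutoauwzegla, kiakauarap, kmakowxidro

/nukutohahuwzegla/: /h/ occurs between vowels /o/ and /a/, so it deletes. /h/ occurs between vowels /a/ and /u/, so it deletes. → [nukutoauwzegla].
/kihakahuarap/: /h/ occurs between vowels /i/ and /a/, so it deletes. /h/ occurs between vowels /a/ and /u/, so it deletes. → [kiakauarap].
/kmakowxidro/: the rule's environment is not met; surfaces unchanged as [kmakowxidro].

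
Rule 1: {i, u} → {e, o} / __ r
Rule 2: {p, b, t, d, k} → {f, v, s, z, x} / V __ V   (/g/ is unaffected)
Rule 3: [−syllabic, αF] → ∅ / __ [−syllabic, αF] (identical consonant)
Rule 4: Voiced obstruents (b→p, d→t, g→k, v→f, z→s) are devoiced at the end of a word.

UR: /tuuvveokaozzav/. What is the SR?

Rule 1 (pre-rhotic lowering): no segment meets the environment; /tuuvveokaozzav/ is unchanged.
Rule 2 (intervocalic spirantization): /k/ is a stop between vowels /o/ and /a/, so it spirantizes to the fricative [x]. /tuuvveokaozzav/ → tuuvveoxaozzav.
Rule 3 (degemination): /vv/ is a geminate; the first /v/ deletes. /zz/ is a geminate; the first /z/ deletes. /tuuvveoxaozzav/ → tuuveoxaozav.
Rule 4 (final devoicing): /v/ is a voiced obstruent in word-final position, so it devoices to [f]. /tuuveoxaozav/ → tuuveoxaozaf.

tuuveoxaozaf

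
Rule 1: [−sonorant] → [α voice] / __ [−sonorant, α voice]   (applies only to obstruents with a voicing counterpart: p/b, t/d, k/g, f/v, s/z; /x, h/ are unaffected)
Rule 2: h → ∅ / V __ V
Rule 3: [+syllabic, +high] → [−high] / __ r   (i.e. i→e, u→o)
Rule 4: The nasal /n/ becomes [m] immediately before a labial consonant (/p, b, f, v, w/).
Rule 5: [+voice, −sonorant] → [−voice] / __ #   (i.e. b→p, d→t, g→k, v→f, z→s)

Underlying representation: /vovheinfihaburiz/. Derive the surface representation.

vofheimfiaboris

Rule 1 (regressive voicing assimilation): /v/ precedes the voiceless obstruent /h/, so it devoices to [f] by assimilation. /vovheinfihaburiz/ → vofheinfihaburiz.
Rule 2 (intervocalic h-deletion): /h/ occurs between vowels /i/ and /a/, so it deletes. /vofheinfihaburiz/ → vofheinfiaburiz.
Rule 3 (pre-rhotic lowering): /u/ is a high vowel immediately before /r/, so it lowers to [o]. /vofheinfiaburiz/ → vofheinfiaboriz.
Rule 4 (nasal place assimilation): /n/ precedes the labial consonant /f/, so it assimilates in place to [m]. /vofheinfiaboriz/ → vofheimfiaboriz.
Rule 5 (final devoicing): /z/ is a voiced obstruent in word-final position, so it devoices to [s]. /vofheimfiaboriz/ → vofheimfiaboris.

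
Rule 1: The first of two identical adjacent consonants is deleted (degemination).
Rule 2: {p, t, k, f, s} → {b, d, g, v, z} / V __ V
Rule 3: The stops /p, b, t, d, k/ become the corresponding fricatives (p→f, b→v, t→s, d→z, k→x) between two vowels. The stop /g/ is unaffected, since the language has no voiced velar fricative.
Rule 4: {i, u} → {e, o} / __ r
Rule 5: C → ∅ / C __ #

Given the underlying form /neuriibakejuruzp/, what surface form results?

Rule 1 (degemination): no segment meets the environment; /neuriibakejuruzp/ is unchanged.
Rule 2 (intervocalic voicing): /k/ is a voiceless obstruent between vowels /a/ and /e/, so it voices to [g]. /neuriibakejuruzp/ → neuriibagejuruzp.
Rule 3 (intervocalic spirantization): /b/ is a stop between vowels /i/ and /a/, so it spirantizes to the fricative [v]. /neuriibagejuruzp/ → neuriivagejuruzp.
Rule 4 (pre-rhotic lowering): /u/ is a high vowel immediately before /r/, so it lowers to [o]. /u/ is a high vowel immediately before /r/, so it lowers to [o]. /neuriivagejuruzp/ → neoriivagejoruzp.
Rule 5 (final cluster simplification): /p/ is the second consonant of a word-final cluster /zp/, so it deletes. /neoriivagejoruzp/ → neoriivagejoruz.

neoriivagejoruz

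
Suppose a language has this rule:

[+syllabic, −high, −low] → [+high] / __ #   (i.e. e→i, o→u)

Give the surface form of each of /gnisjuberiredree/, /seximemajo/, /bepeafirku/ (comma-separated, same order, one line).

/gnisjuberiredree/: /e/ is a mid vowel in word-final position, so it raises to [i]. → [gnisjuberiredrei].
/seximemajo/: /o/ is a mid vowel in word-final position, so it raises to [u]. → [seximemaju].
/bepeafirku/: the rule's environment is not met; surfaces unchanged as [bepeafirku].

gnisjuberiredrei, seximemaju, bepeafirku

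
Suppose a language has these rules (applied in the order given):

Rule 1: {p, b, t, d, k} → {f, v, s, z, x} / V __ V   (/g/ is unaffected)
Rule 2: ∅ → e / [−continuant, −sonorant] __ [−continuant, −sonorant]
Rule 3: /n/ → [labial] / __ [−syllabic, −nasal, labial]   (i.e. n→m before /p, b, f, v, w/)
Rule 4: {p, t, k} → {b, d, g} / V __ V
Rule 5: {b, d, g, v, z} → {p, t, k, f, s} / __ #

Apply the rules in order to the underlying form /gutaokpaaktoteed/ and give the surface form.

gusaogebaagedoseet

Rule 1 (intervocalic spirantization): /t/ is a stop between vowels /u/ and /a/, so it spirantizes to the fricative [s]. /t/ is a stop between vowels /o/ and /e/, so it spirantizes to the fricative [s]. /gutaokpaaktoteed/ → gusaokpaaktoseed.
Rule 2 (stop-cluster e-epenthesis): /k/ and /p/ form a stop–stop cluster, so [e] is inserted between them. /k/ and /t/ form a stop–stop cluster, so [e] is inserted between them. /gusaokpaaktoseed/ → gusaokepaaketoseed.
Rule 3 (nasal place assimilation): no segment meets the environment; /gusaokepaaketoseed/ is unchanged.
Rule 4 (intervocalic voicing): /k/ is a voiceless stop between vowels /o/ and /e/, so it voices to [g]. /p/ is a voiceless stop between vowels /e/ and /a/, so it voices to [b]. /k/ is a voiceless stop between vowels /a/ and /e/, so it voices to [g]. /t/ is a voiceless stop between vowels /e/ and /o/, so it voices to [d]. /gusaokepaaketoseed/ → gusaogebaagedoseed.
Rule 5 (final devoicing): /d/ is a voiced obstruent in word-final position, so it devoices to [t]. /gusaogebaagedoseed/ → gusaogebaagedoseet.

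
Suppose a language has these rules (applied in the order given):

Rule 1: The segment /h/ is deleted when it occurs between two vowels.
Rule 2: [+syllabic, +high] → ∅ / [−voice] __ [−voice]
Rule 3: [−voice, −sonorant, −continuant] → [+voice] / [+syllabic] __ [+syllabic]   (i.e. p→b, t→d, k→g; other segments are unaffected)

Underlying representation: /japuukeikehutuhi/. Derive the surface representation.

jabuugeigeudui

Rule 1 (intervocalic h-deletion): /h/ occurs between vowels /e/ and /u/, so it deletes. /h/ occurs between vowels /u/ and /i/, so it deletes. /japuukeikehutuhi/ → japuukeikeutui.
Rule 2 (high vowel syncope): no segment meets the environment; /japuukeikeutui/ is unchanged.
Rule 3 (intervocalic voicing): /p/ is a voiceless stop between vowels /a/ and /u/, so it voices to [b]. /k/ is a voiceless stop between vowels /u/ and /e/, so it voices to [g]. /k/ is a voiceless stop between vowels /i/ and /e/, so it voices to [g]. /t/ is a voiceless stop between vowels /u/ and /u/, so it voices to [d]. /japuukeikeutui/ → jabuugeigeudui.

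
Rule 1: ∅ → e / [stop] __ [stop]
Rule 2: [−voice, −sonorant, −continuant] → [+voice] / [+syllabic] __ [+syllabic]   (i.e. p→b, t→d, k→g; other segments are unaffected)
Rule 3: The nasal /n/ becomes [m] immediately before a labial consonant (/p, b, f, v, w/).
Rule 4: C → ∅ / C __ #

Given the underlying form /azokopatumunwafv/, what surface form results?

Rule 1 (stop-cluster e-epenthesis): no segment meets the environment; /azokopatumunwafv/ is unchanged.
Rule 2 (intervocalic voicing): /k/ is a voiceless stop between vowels /o/ and /o/, so it voices to [g]. /p/ is a voiceless stop between vowels /o/ and /a/, so it voices to [b]. /t/ is a voiceless stop between vowels /a/ and /u/, so it voices to [d]. /azokopatumunwafv/ → azogobadumunwafv.
Rule 3 (nasal place assimilation): /n/ precedes the labial consonant /w/, so it assimilates in place to [m]. /azogobadumunwafv/ → azogobadumumwafv.
Rule 4 (final cluster simplification): /v/ is the second consonant of a word-final cluster /fv/, so it deletes. /azogobadumumwafv/ → azogobadumumwaf.

azogobadumumwaf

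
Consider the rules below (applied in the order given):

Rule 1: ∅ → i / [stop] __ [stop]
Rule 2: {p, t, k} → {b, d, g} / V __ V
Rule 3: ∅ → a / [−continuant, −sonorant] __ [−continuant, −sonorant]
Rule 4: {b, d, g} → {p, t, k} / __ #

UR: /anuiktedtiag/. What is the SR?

anuigidedidiak

Rule 1 (stop-cluster i-epenthesis): /k/ and /t/ form a stop–stop cluster, so [i] is inserted between them. /d/ and /t/ form a stop–stop cluster, so [i] is inserted between them. /anuiktedtiag/ → anuikiteditiag.
Rule 2 (intervocalic voicing): /k/ is a voiceless stop between vowels /i/ and /i/, so it voices to [g]. /t/ is a voiceless stop between vowels /i/ and /e/, so it voices to [d]. /t/ is a voiceless stop between vowels /i/ and /i/, so it voices to [d]. /anuikiteditiag/ → anuigidedidiag.
Rule 3 (stop-cluster a-epenthesis): no segment meets the environment; /anuigidedidiag/ is unchanged.
Rule 4 (final devoicing): /g/ is a voiced stop in word-final position, so it devoices to [k]. /anuigidedidiag/ → anuigidedidiak.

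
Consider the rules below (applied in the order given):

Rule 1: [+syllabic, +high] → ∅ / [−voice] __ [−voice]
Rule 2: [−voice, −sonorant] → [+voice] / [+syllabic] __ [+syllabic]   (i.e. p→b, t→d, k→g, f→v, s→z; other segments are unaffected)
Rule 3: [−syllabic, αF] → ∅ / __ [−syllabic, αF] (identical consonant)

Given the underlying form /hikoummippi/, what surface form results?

hkoumipi

Rule 1 (high vowel syncope): /i/ is a high vowel flanked by voiceless consonants /h/ and /k/, so it deletes. /hikoummippi/ → hkoummippi.
Rule 2 (intervocalic voicing): no segment meets the environment; /hkoummippi/ is unchanged.
Rule 3 (degemination): /mm/ is a geminate; the first /m/ deletes. /pp/ is a geminate; the first /p/ deletes. /hkoummippi/ → hkoumipi.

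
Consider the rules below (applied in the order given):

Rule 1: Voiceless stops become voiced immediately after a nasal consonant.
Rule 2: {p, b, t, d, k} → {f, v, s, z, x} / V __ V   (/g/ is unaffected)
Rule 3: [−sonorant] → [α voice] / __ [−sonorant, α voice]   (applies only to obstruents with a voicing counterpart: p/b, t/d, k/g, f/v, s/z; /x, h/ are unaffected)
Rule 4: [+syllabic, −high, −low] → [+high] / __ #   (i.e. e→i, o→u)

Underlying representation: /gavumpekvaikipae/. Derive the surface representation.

Rule 1 (post-nasal voicing): /p/ is a voiceless stop immediately after the nasal /m/, so it voices to [b]. /gavumpekvaikipae/ → gavumbekvaikipae.
Rule 2 (intervocalic spirantization): /k/ is a stop between vowels /i/ and /i/, so it spirantizes to the fricative [x]. /p/ is a stop between vowels /i/ and /a/, so it spirantizes to the fricative [f]. /gavumbekvaikipae/ → gavumbekvaixifae.
Rule 3 (regressive voicing assimilation): /k/ precedes the voiced obstruent /v/, so it voices to [g] by assimilation. /gavumbekvaixifae/ → gavumbegvaixifae.
Rule 4 (final vowel raising): /e/ is a mid vowel in word-final position, so it raises to [i]. /gavumbegvaixifae/ → gavumbegvaixifai.

gavumbegvaixifai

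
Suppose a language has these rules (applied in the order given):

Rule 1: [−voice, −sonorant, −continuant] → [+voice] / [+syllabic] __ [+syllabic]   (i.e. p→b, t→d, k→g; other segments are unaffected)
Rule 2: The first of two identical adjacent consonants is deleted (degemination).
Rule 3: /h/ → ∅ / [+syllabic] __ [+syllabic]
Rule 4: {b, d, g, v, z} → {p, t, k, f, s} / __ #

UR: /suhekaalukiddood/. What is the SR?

Rule 1 (intervocalic voicing): /k/ is a voiceless stop between vowels /e/ and /a/, so it voices to [g]. /k/ is a voiceless stop between vowels /u/ and /i/, so it voices to [g]. /suhekaalukiddood/ → suhegaalugiddood.
Rule 2 (degemination): /dd/ is a geminate; the first /d/ deletes. /suhegaalugiddood/ → suhegaalugidood.
Rule 3 (intervocalic h-deletion): /h/ occurs between vowels /u/ and /e/, so it deletes. /suhegaalugidood/ → suegaalugidood.
Rule 4 (final devoicing): /d/ is a voiced obstruent in word-final position, so it devoices to [t]. /suegaalugidood/ → suegaalugidoot.

suegaalugidoot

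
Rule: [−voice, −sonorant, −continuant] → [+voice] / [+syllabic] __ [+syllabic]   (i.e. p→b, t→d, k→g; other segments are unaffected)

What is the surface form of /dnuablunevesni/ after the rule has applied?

No segment of /dnuablunevesni/ meets the structural description of the rule, so the form surfaces unchanged.

dnuablunevesni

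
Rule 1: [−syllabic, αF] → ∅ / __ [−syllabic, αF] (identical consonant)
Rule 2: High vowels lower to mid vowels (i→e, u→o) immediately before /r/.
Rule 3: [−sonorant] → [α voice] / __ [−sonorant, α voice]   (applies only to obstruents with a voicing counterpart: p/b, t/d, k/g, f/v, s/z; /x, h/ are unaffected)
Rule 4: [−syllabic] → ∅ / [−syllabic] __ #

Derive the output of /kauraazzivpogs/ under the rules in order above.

kaoraazifpok

Rule 1 (degemination): /zz/ is a geminate; the first /z/ deletes. /kauraazzivpogs/ → kauraazivpogs.
Rule 2 (pre-rhotic lowering): /u/ is a high vowel immediately before /r/, so it lowers to [o]. /kauraazivpogs/ → kaoraazivpogs.
Rule 3 (regressive voicing assimilation): /v/ precedes the voiceless obstruent /p/, so it devoices to [f] by assimilation. /g/ precedes the voiceless obstruent /s/, so it devoices to [k] by assimilation. /kaoraazivpogs/ → kaoraazifpoks.
Rule 4 (final cluster simplification): /s/ is the second consonant of a word-final cluster /ks/, so it deletes. /kaoraazifpoks/ → kaoraazifpok.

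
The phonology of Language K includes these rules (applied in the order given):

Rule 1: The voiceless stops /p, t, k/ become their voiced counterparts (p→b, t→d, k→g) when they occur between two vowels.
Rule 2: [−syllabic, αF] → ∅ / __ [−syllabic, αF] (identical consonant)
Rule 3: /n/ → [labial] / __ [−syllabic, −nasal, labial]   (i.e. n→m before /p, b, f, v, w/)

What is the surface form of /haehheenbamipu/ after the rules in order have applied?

Rule 1 (intervocalic voicing): /p/ is a voiceless stop between vowels /i/ and /u/, so it voices to [b]. /haehheenbamipu/ → haehheenbamibu.
Rule 2 (degemination): /hh/ is a geminate; the first /h/ deletes. /haehheenbamibu/ → haeheenbamibu.
Rule 3 (nasal place assimilation): /n/ precedes the labial consonant /b/, so it assimilates in place to [m]. /haeheenbamibu/ → haeheembamibu.

haeheembamibu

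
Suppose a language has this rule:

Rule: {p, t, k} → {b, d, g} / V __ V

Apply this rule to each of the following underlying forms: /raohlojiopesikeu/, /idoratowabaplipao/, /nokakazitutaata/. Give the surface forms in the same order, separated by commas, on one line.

/raohlojiopesikeu/: /p/ is a voiceless stop between vowels /o/ and /e/, so it voices to [b]. /k/ is a voiceless stop between vowels /i/ and /e/, so it voices to [g]. → [raohlojiobesigeu].
/idoratowabaplipao/: /t/ is a voiceless stop between vowels /a/ and /o/, so it voices to [d]. /p/ is a voiceless stop between vowels /i/ and /a/, so it voices to [b]. → [idoradowabaplibao].
/nokakazitutaata/: /k/ is a voiceless stop between vowels /o/ and /a/, so it voices to [g]. /k/ is a voiceless stop between vowels /a/ and /a/, so it voices to [g]. /t/ is a voiceless stop between vowels /i/ and /u/, so it voices to [d]. /t/ is a voiceless stop between vowels /u/ and /a/, so it voices to [d]. /t/ is a voiceless stop between vowels /a/ and /a/, so it voices to [d]. → [nogagazidudaada].

raohlojiobesigeu, idoradowabaplibao, nogagazidudaada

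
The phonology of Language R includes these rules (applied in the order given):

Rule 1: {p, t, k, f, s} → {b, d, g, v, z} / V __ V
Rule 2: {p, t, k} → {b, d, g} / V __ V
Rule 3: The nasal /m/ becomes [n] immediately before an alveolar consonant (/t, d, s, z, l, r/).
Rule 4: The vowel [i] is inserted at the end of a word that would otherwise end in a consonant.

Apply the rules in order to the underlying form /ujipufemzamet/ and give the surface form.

ujibuvenzameti

Rule 1 (intervocalic voicing): /p/ is a voiceless obstruent between vowels /i/ and /u/, so it voices to [b]. /f/ is a voiceless obstruent between vowels /u/ and /e/, so it voices to [v]. /ujipufemzamet/ → ujibuvemzamet.
Rule 2 (intervocalic voicing): no segment meets the environment; /ujibuvemzamet/ is unchanged.
Rule 3 (nasal place assimilation): /m/ precedes the alveolar consonant /z/, so it assimilates in place to [n]. /ujibuvemzamet/ → ujibuvenzamet.
Rule 4 (final i-epenthesis): the form ends in the consonant /t/, so [i] is inserted word-finally. /ujibuvenzamet/ → ujibuvenzameti.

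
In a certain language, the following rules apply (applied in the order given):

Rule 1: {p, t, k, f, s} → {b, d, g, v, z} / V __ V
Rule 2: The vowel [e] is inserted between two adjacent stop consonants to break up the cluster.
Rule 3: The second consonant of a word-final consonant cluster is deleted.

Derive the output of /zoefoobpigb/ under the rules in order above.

zoevoobepigeb

Rule 1 (intervocalic voicing): /f/ is a voiceless obstruent between vowels /e/ and /o/, so it voices to [v]. /zoefoobpigb/ → zoevoobpigb.
Rule 2 (stop-cluster e-epenthesis): /b/ and /p/ form a stop–stop cluster, so [e] is inserted between them. /g/ and /b/ form a stop–stop cluster, so [e] is inserted between them. /zoevoobpigb/ → zoevoobepigeb.
Rule 3 (final cluster simplification): no segment meets the environment; /zoevoobepigeb/ is unchanged.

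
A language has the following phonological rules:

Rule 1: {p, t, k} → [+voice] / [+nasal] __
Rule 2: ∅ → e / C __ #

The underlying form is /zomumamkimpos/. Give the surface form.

zomumamgimbose

Rule 1 (post-nasal voicing): /k/ is a voiceless stop immediately after the nasal /m/, so it voices to [g]. /p/ is a voiceless stop immediately after the nasal /m/, so it voices to [b]. /zomumamkimpos/ → zomumamgimbos.
Rule 2 (final e-epenthesis): the form ends in the consonant /s/, so [e] is inserted word-finally. /zomumamgimbos/ → zomumamgimbose.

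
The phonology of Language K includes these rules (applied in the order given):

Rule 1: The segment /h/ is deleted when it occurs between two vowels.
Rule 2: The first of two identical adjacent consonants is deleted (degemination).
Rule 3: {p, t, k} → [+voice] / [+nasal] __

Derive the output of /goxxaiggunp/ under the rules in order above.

Rule 1 (intervocalic h-deletion): no segment meets the environment; /goxxaiggunp/ is unchanged.
Rule 2 (degemination): /xx/ is a geminate; the first /x/ deletes. /gg/ is a geminate; the first /g/ deletes. /goxxaiggunp/ → goxaigunp.
Rule 3 (post-nasal voicing): /p/ is a voiceless stop immediately after the nasal /n/, so it voices to [b]. /goxaigunp/ → goxaigunb.

goxaigunb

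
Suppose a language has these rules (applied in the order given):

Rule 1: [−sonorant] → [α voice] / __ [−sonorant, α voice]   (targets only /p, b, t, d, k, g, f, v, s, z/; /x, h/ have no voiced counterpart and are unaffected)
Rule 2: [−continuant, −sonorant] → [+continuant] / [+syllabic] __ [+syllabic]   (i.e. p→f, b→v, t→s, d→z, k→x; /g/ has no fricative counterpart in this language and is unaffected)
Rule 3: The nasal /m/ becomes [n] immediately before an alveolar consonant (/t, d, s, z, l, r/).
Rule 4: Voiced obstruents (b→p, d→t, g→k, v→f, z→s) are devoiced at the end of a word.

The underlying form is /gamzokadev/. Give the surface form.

ganzoxazef

Rule 1 (regressive voicing assimilation): no segment meets the environment; /gamzokadev/ is unchanged.
Rule 2 (intervocalic spirantization): /k/ is a stop between vowels /o/ and /a/, so it spirantizes to the fricative [x]. /d/ is a stop between vowels /a/ and /e/, so it spirantizes to the fricative [z]. /gamzokadev/ → gamzoxazev.
Rule 3 (nasal place assimilation): /m/ precedes the alveolar consonant /z/, so it assimilates in place to [n]. /gamzoxazev/ → ganzoxazev.
Rule 4 (final devoicing): /v/ is a voiced obstruent in word-final position, so it devoices to [f]. /ganzoxazev/ → ganzoxazef.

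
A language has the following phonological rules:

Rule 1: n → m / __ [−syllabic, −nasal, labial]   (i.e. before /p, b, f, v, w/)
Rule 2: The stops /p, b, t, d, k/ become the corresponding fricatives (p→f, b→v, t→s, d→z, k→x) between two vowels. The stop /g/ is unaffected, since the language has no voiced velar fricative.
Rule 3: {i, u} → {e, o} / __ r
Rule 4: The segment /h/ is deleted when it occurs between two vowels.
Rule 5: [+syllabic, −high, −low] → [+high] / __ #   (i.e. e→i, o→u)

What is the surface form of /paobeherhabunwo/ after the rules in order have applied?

Rule 1 (nasal place assimilation): /n/ precedes the labial consonant /w/, so it assimilates in place to [m]. /paobeherhabunwo/ → paobeherhabumwo.
Rule 2 (intervocalic spirantization): /b/ is a stop between vowels /o/ and /e/, so it spirantizes to the fricative [v]. /b/ is a stop between vowels /a/ and /u/, so it spirantizes to the fricative [v]. /paobeherhabumwo/ → paoveherhavumwo.
Rule 3 (pre-rhotic lowering): no segment meets the environment; /paoveherhavumwo/ is unchanged.
Rule 4 (intervocalic h-deletion): /h/ occurs between vowels /e/ and /e/, so it deletes. /paoveherhavumwo/ → paoveerhavumwo.
Rule 5 (final vowel raising): /o/ is a mid vowel in word-final position, so it raises to [u]. /paoveerhavumwo/ → paoveerhavumwu.

paoveerhavumwu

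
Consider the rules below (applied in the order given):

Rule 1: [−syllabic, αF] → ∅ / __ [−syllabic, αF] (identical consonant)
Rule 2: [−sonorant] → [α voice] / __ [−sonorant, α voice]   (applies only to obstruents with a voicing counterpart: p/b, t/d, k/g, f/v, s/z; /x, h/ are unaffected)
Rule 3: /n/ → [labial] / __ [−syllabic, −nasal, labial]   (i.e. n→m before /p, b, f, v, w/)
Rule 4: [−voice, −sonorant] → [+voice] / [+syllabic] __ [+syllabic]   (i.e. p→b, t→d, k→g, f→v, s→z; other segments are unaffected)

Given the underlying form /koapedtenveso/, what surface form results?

koabettemvezo

Rule 1 (degemination): no segment meets the environment; /koapedtenveso/ is unchanged.
Rule 2 (regressive voicing assimilation): /d/ precedes the voiceless obstruent /t/, so it devoices to [t] by assimilation. /koapedtenveso/ → koapettenveso.
Rule 3 (nasal place assimilation): /n/ precedes the labial consonant /v/, so it assimilates in place to [m]. /koapettenveso/ → koapettemveso.
Rule 4 (intervocalic voicing): /p/ is a voiceless obstruent between vowels /a/ and /e/, so it voices to [b]. /s/ is a voiceless obstruent between vowels /e/ and /o/, so it voices to [z]. /koapettemveso/ → koabettemvezo.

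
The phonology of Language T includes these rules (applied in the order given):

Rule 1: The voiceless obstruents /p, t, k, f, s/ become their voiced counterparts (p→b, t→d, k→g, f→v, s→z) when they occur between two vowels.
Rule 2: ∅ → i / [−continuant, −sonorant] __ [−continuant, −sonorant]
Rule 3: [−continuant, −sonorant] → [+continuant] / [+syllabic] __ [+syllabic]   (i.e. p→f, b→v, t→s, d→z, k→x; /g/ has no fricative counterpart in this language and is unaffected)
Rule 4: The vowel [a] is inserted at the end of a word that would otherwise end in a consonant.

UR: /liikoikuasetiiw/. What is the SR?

liigoiguazeziiwa

Rule 1 (intervocalic voicing): /k/ is a voiceless obstruent between vowels /i/ and /o/, so it voices to [g]. /k/ is a voiceless obstruent between vowels /i/ and /u/, so it voices to [g]. /s/ is a voiceless obstruent between vowels /a/ and /e/, so it voices to [z]. /t/ is a voiceless obstruent between vowels /e/ and /i/, so it voices to [d]. /liikoikuasetiiw/ → liigoiguazediiw.
Rule 2 (stop-cluster i-epenthesis): no segment meets the environment; /liigoiguazediiw/ is unchanged.
Rule 3 (intervocalic spirantization): /d/ is a stop between vowels /e/ and /i/, so it spirantizes to the fricative [z]. /liigoiguazediiw/ → liigoiguazeziiw.
Rule 4 (final a-epenthesis): the form ends in the consonant /w/, so [a] is inserted word-finally. /liigoiguazeziiw/ → liigoiguazeziiwa.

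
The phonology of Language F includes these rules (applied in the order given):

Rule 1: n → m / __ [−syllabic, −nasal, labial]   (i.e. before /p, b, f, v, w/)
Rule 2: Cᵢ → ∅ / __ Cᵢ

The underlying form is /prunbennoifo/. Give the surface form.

Rule 1 (nasal place assimilation): /n/ precedes the labial consonant /b/, so it assimilates in place to [m]. /prunbennoifo/ → prumbennoifo.
Rule 2 (degemination): /nn/ is a geminate; the first /n/ deletes. /prumbennoifo/ → prumbenoifo.

prumbenoifo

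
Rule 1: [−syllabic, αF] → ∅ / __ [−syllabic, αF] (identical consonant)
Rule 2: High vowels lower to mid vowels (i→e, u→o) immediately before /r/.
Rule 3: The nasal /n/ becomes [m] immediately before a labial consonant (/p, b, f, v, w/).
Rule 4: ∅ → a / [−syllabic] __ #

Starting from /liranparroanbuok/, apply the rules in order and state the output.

leramparoambuoka

Rule 1 (degemination): /rr/ is a geminate; the first /r/ deletes. /liranparroanbuok/ → liranparoanbuok.
Rule 2 (pre-rhotic lowering): /i/ is a high vowel immediately before /r/, so it lowers to [e]. /liranparoanbuok/ → leranparoanbuok.
Rule 3 (nasal place assimilation): /n/ precedes the labial consonant /p/, so it assimilates in place to [m]. /n/ precedes the labial consonant /b/, so it assimilates in place to [m]. /leranparoanbuok/ → leramparoambuok.
Rule 4 (final a-epenthesis): the form ends in the consonant /k/, so [a] is inserted word-finally. /leramparoambuok/ → leramparoambuoka.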